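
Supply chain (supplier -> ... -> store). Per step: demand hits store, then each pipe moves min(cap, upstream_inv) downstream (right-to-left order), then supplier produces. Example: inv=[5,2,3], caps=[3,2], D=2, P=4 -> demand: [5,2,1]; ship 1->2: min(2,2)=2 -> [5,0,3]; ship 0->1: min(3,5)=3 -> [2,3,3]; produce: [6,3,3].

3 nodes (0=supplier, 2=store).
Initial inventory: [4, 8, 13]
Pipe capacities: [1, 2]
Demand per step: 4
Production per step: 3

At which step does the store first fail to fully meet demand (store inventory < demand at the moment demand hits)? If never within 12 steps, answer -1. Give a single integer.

Step 1: demand=4,sold=4 ship[1->2]=2 ship[0->1]=1 prod=3 -> [6 7 11]
Step 2: demand=4,sold=4 ship[1->2]=2 ship[0->1]=1 prod=3 -> [8 6 9]
Step 3: demand=4,sold=4 ship[1->2]=2 ship[0->1]=1 prod=3 -> [10 5 7]
Step 4: demand=4,sold=4 ship[1->2]=2 ship[0->1]=1 prod=3 -> [12 4 5]
Step 5: demand=4,sold=4 ship[1->2]=2 ship[0->1]=1 prod=3 -> [14 3 3]
Step 6: demand=4,sold=3 ship[1->2]=2 ship[0->1]=1 prod=3 -> [16 2 2]
Step 7: demand=4,sold=2 ship[1->2]=2 ship[0->1]=1 prod=3 -> [18 1 2]
Step 8: demand=4,sold=2 ship[1->2]=1 ship[0->1]=1 prod=3 -> [20 1 1]
Step 9: demand=4,sold=1 ship[1->2]=1 ship[0->1]=1 prod=3 -> [22 1 1]
Step 10: demand=4,sold=1 ship[1->2]=1 ship[0->1]=1 prod=3 -> [24 1 1]
Step 11: demand=4,sold=1 ship[1->2]=1 ship[0->1]=1 prod=3 -> [26 1 1]
Step 12: demand=4,sold=1 ship[1->2]=1 ship[0->1]=1 prod=3 -> [28 1 1]
First stockout at step 6

6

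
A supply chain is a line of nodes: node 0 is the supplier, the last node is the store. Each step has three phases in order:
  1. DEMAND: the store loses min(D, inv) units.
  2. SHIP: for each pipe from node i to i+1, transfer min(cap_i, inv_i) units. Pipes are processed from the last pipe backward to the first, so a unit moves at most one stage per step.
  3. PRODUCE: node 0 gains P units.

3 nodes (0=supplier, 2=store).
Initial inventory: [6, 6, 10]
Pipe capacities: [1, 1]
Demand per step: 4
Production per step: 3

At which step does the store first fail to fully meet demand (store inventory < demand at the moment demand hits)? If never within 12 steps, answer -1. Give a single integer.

Step 1: demand=4,sold=4 ship[1->2]=1 ship[0->1]=1 prod=3 -> [8 6 7]
Step 2: demand=4,sold=4 ship[1->2]=1 ship[0->1]=1 prod=3 -> [10 6 4]
Step 3: demand=4,sold=4 ship[1->2]=1 ship[0->1]=1 prod=3 -> [12 6 1]
Step 4: demand=4,sold=1 ship[1->2]=1 ship[0->1]=1 prod=3 -> [14 6 1]
Step 5: demand=4,sold=1 ship[1->2]=1 ship[0->1]=1 prod=3 -> [16 6 1]
Step 6: demand=4,sold=1 ship[1->2]=1 ship[0->1]=1 prod=3 -> [18 6 1]
Step 7: demand=4,sold=1 ship[1->2]=1 ship[0->1]=1 prod=3 -> [20 6 1]
Step 8: demand=4,sold=1 ship[1->2]=1 ship[0->1]=1 prod=3 -> [22 6 1]
Step 9: demand=4,sold=1 ship[1->2]=1 ship[0->1]=1 prod=3 -> [24 6 1]
Step 10: demand=4,sold=1 ship[1->2]=1 ship[0->1]=1 prod=3 -> [26 6 1]
Step 11: demand=4,sold=1 ship[1->2]=1 ship[0->1]=1 prod=3 -> [28 6 1]
Step 12: demand=4,sold=1 ship[1->2]=1 ship[0->1]=1 prod=3 -> [30 6 1]
First stockout at step 4

4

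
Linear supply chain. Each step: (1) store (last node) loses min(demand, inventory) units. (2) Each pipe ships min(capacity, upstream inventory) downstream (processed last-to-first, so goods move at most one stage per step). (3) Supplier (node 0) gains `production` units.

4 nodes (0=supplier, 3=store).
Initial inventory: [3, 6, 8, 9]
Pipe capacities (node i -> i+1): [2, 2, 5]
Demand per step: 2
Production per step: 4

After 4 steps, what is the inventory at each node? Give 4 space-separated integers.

Step 1: demand=2,sold=2 ship[2->3]=5 ship[1->2]=2 ship[0->1]=2 prod=4 -> inv=[5 6 5 12]
Step 2: demand=2,sold=2 ship[2->3]=5 ship[1->2]=2 ship[0->1]=2 prod=4 -> inv=[7 6 2 15]
Step 3: demand=2,sold=2 ship[2->3]=2 ship[1->2]=2 ship[0->1]=2 prod=4 -> inv=[9 6 2 15]
Step 4: demand=2,sold=2 ship[2->3]=2 ship[1->2]=2 ship[0->1]=2 prod=4 -> inv=[11 6 2 15]

11 6 2 15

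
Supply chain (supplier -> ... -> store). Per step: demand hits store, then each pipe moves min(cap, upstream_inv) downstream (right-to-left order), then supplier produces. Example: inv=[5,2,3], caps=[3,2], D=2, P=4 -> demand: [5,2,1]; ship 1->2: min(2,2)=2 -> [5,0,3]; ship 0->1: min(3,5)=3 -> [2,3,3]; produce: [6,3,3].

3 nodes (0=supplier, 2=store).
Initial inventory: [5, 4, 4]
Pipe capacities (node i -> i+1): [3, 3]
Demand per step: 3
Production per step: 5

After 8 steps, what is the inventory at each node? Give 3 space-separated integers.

Step 1: demand=3,sold=3 ship[1->2]=3 ship[0->1]=3 prod=5 -> inv=[7 4 4]
Step 2: demand=3,sold=3 ship[1->2]=3 ship[0->1]=3 prod=5 -> inv=[9 4 4]
Step 3: demand=3,sold=3 ship[1->2]=3 ship[0->1]=3 prod=5 -> inv=[11 4 4]
Step 4: demand=3,sold=3 ship[1->2]=3 ship[0->1]=3 prod=5 -> inv=[13 4 4]
Step 5: demand=3,sold=3 ship[1->2]=3 ship[0->1]=3 prod=5 -> inv=[15 4 4]
Step 6: demand=3,sold=3 ship[1->2]=3 ship[0->1]=3 prod=5 -> inv=[17 4 4]
Step 7: demand=3,sold=3 ship[1->2]=3 ship[0->1]=3 prod=5 -> inv=[19 4 4]
Step 8: demand=3,sold=3 ship[1->2]=3 ship[0->1]=3 prod=5 -> inv=[21 4 4]

21 4 4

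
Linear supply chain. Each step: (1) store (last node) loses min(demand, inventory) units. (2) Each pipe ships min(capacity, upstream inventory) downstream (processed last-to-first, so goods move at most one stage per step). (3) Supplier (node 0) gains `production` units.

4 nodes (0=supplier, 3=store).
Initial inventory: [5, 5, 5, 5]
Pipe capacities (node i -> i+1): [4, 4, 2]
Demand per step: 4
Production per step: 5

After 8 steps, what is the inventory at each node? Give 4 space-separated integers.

Step 1: demand=4,sold=4 ship[2->3]=2 ship[1->2]=4 ship[0->1]=4 prod=5 -> inv=[6 5 7 3]
Step 2: demand=4,sold=3 ship[2->3]=2 ship[1->2]=4 ship[0->1]=4 prod=5 -> inv=[7 5 9 2]
Step 3: demand=4,sold=2 ship[2->3]=2 ship[1->2]=4 ship[0->1]=4 prod=5 -> inv=[8 5 11 2]
Step 4: demand=4,sold=2 ship[2->3]=2 ship[1->2]=4 ship[0->1]=4 prod=5 -> inv=[9 5 13 2]
Step 5: demand=4,sold=2 ship[2->3]=2 ship[1->2]=4 ship[0->1]=4 prod=5 -> inv=[10 5 15 2]
Step 6: demand=4,sold=2 ship[2->3]=2 ship[1->2]=4 ship[0->1]=4 prod=5 -> inv=[11 5 17 2]
Step 7: demand=4,sold=2 ship[2->3]=2 ship[1->2]=4 ship[0->1]=4 prod=5 -> inv=[12 5 19 2]
Step 8: demand=4,sold=2 ship[2->3]=2 ship[1->2]=4 ship[0->1]=4 prod=5 -> inv=[13 5 21 2]

13 5 21 2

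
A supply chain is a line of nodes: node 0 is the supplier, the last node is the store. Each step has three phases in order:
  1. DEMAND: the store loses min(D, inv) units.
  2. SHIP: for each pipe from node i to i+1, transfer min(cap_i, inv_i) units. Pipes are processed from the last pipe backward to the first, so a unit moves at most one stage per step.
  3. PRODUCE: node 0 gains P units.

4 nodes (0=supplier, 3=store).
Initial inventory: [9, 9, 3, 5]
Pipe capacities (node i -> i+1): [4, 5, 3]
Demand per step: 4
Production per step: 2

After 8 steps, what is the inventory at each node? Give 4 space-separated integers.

Step 1: demand=4,sold=4 ship[2->3]=3 ship[1->2]=5 ship[0->1]=4 prod=2 -> inv=[7 8 5 4]
Step 2: demand=4,sold=4 ship[2->3]=3 ship[1->2]=5 ship[0->1]=4 prod=2 -> inv=[5 7 7 3]
Step 3: demand=4,sold=3 ship[2->3]=3 ship[1->2]=5 ship[0->1]=4 prod=2 -> inv=[3 6 9 3]
Step 4: demand=4,sold=3 ship[2->3]=3 ship[1->2]=5 ship[0->1]=3 prod=2 -> inv=[2 4 11 3]
Step 5: demand=4,sold=3 ship[2->3]=3 ship[1->2]=4 ship[0->1]=2 prod=2 -> inv=[2 2 12 3]
Step 6: demand=4,sold=3 ship[2->3]=3 ship[1->2]=2 ship[0->1]=2 prod=2 -> inv=[2 2 11 3]
Step 7: demand=4,sold=3 ship[2->3]=3 ship[1->2]=2 ship[0->1]=2 prod=2 -> inv=[2 2 10 3]
Step 8: demand=4,sold=3 ship[2->3]=3 ship[1->2]=2 ship[0->1]=2 prod=2 -> inv=[2 2 9 3]

2 2 9 3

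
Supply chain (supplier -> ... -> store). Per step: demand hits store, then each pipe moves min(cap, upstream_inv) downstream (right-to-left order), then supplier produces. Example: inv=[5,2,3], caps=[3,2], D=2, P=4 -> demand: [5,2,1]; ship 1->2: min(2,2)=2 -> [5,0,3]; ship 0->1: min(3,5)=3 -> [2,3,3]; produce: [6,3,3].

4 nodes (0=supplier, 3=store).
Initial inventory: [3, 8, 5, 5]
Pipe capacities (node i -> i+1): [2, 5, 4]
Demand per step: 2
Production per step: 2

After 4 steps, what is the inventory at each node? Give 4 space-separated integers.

Step 1: demand=2,sold=2 ship[2->3]=4 ship[1->2]=5 ship[0->1]=2 prod=2 -> inv=[3 5 6 7]
Step 2: demand=2,sold=2 ship[2->3]=4 ship[1->2]=5 ship[0->1]=2 prod=2 -> inv=[3 2 7 9]
Step 3: demand=2,sold=2 ship[2->3]=4 ship[1->2]=2 ship[0->1]=2 prod=2 -> inv=[3 2 5 11]
Step 4: demand=2,sold=2 ship[2->3]=4 ship[1->2]=2 ship[0->1]=2 prod=2 -> inv=[3 2 3 13]

3 2 3 13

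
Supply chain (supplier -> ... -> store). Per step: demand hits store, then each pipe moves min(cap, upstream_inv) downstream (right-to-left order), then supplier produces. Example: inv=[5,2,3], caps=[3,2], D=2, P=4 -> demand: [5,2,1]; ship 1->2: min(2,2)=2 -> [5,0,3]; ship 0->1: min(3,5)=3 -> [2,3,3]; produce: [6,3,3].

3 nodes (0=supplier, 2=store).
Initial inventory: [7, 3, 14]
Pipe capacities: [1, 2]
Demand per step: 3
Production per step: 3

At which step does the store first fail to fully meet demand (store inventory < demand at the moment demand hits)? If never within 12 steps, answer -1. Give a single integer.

Step 1: demand=3,sold=3 ship[1->2]=2 ship[0->1]=1 prod=3 -> [9 2 13]
Step 2: demand=3,sold=3 ship[1->2]=2 ship[0->1]=1 prod=3 -> [11 1 12]
Step 3: demand=3,sold=3 ship[1->2]=1 ship[0->1]=1 prod=3 -> [13 1 10]
Step 4: demand=3,sold=3 ship[1->2]=1 ship[0->1]=1 prod=3 -> [15 1 8]
Step 5: demand=3,sold=3 ship[1->2]=1 ship[0->1]=1 prod=3 -> [17 1 6]
Step 6: demand=3,sold=3 ship[1->2]=1 ship[0->1]=1 prod=3 -> [19 1 4]
Step 7: demand=3,sold=3 ship[1->2]=1 ship[0->1]=1 prod=3 -> [21 1 2]
Step 8: demand=3,sold=2 ship[1->2]=1 ship[0->1]=1 prod=3 -> [23 1 1]
Step 9: demand=3,sold=1 ship[1->2]=1 ship[0->1]=1 prod=3 -> [25 1 1]
Step 10: demand=3,sold=1 ship[1->2]=1 ship[0->1]=1 prod=3 -> [27 1 1]
Step 11: demand=3,sold=1 ship[1->2]=1 ship[0->1]=1 prod=3 -> [29 1 1]
Step 12: demand=3,sold=1 ship[1->2]=1 ship[0->1]=1 prod=3 -> [31 1 1]
First stockout at step 8

8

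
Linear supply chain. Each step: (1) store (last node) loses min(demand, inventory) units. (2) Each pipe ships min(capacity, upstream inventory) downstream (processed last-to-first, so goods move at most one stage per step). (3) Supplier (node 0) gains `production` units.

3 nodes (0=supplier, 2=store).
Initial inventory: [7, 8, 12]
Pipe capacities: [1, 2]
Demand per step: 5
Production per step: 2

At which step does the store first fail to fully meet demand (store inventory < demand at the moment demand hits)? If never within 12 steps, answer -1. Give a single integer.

Step 1: demand=5,sold=5 ship[1->2]=2 ship[0->1]=1 prod=2 -> [8 7 9]
Step 2: demand=5,sold=5 ship[1->2]=2 ship[0->1]=1 prod=2 -> [9 6 6]
Step 3: demand=5,sold=5 ship[1->2]=2 ship[0->1]=1 prod=2 -> [10 5 3]
Step 4: demand=5,sold=3 ship[1->2]=2 ship[0->1]=1 prod=2 -> [11 4 2]
Step 5: demand=5,sold=2 ship[1->2]=2 ship[0->1]=1 prod=2 -> [12 3 2]
Step 6: demand=5,sold=2 ship[1->2]=2 ship[0->1]=1 prod=2 -> [13 2 2]
Step 7: demand=5,sold=2 ship[1->2]=2 ship[0->1]=1 prod=2 -> [14 1 2]
Step 8: demand=5,sold=2 ship[1->2]=1 ship[0->1]=1 prod=2 -> [15 1 1]
Step 9: demand=5,sold=1 ship[1->2]=1 ship[0->1]=1 prod=2 -> [16 1 1]
Step 10: demand=5,sold=1 ship[1->2]=1 ship[0->1]=1 prod=2 -> [17 1 1]
Step 11: demand=5,sold=1 ship[1->2]=1 ship[0->1]=1 prod=2 -> [18 1 1]
Step 12: demand=5,sold=1 ship[1->2]=1 ship[0->1]=1 prod=2 -> [19 1 1]
First stockout at step 4

4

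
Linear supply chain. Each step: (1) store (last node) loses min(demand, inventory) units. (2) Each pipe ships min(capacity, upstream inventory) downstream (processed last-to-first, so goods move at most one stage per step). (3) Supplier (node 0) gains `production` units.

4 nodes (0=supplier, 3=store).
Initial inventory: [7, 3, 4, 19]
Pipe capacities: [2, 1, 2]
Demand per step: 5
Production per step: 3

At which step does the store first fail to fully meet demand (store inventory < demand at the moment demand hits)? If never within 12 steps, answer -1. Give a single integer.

Step 1: demand=5,sold=5 ship[2->3]=2 ship[1->2]=1 ship[0->1]=2 prod=3 -> [8 4 3 16]
Step 2: demand=5,sold=5 ship[2->3]=2 ship[1->2]=1 ship[0->1]=2 prod=3 -> [9 5 2 13]
Step 3: demand=5,sold=5 ship[2->3]=2 ship[1->2]=1 ship[0->1]=2 prod=3 -> [10 6 1 10]
Step 4: demand=5,sold=5 ship[2->3]=1 ship[1->2]=1 ship[0->1]=2 prod=3 -> [11 7 1 6]
Step 5: demand=5,sold=5 ship[2->3]=1 ship[1->2]=1 ship[0->1]=2 prod=3 -> [12 8 1 2]
Step 6: demand=5,sold=2 ship[2->3]=1 ship[1->2]=1 ship[0->1]=2 prod=3 -> [13 9 1 1]
Step 7: demand=5,sold=1 ship[2->3]=1 ship[1->2]=1 ship[0->1]=2 prod=3 -> [14 10 1 1]
Step 8: demand=5,sold=1 ship[2->3]=1 ship[1->2]=1 ship[0->1]=2 prod=3 -> [15 11 1 1]
Step 9: demand=5,sold=1 ship[2->3]=1 ship[1->2]=1 ship[0->1]=2 prod=3 -> [16 12 1 1]
Step 10: demand=5,sold=1 ship[2->3]=1 ship[1->2]=1 ship[0->1]=2 prod=3 -> [17 13 1 1]
Step 11: demand=5,sold=1 ship[2->3]=1 ship[1->2]=1 ship[0->1]=2 prod=3 -> [18 14 1 1]
Step 12: demand=5,sold=1 ship[2->3]=1 ship[1->2]=1 ship[0->1]=2 prod=3 -> [19 15 1 1]
First stockout at step 6

6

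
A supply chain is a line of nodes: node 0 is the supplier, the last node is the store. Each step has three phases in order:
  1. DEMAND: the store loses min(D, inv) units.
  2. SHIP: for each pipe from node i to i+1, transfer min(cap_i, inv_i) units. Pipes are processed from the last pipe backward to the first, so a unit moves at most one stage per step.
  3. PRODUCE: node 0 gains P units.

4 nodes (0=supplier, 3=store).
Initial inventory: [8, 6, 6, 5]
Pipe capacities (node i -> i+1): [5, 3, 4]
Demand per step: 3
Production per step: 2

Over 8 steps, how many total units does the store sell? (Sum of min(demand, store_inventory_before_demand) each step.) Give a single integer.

Step 1: sold=3 (running total=3) -> [5 8 5 6]
Step 2: sold=3 (running total=6) -> [2 10 4 7]
Step 3: sold=3 (running total=9) -> [2 9 3 8]
Step 4: sold=3 (running total=12) -> [2 8 3 8]
Step 5: sold=3 (running total=15) -> [2 7 3 8]
Step 6: sold=3 (running total=18) -> [2 6 3 8]
Step 7: sold=3 (running total=21) -> [2 5 3 8]
Step 8: sold=3 (running total=24) -> [2 4 3 8]

Answer: 24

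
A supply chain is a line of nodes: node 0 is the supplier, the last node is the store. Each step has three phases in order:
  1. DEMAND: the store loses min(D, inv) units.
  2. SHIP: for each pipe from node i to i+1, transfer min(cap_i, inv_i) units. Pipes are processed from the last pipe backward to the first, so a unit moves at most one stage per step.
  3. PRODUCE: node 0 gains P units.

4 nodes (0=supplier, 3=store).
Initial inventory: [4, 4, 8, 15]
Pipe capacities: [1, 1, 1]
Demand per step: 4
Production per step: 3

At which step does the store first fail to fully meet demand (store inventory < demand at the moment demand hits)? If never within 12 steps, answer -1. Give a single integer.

Step 1: demand=4,sold=4 ship[2->3]=1 ship[1->2]=1 ship[0->1]=1 prod=3 -> [6 4 8 12]
Step 2: demand=4,sold=4 ship[2->3]=1 ship[1->2]=1 ship[0->1]=1 prod=3 -> [8 4 8 9]
Step 3: demand=4,sold=4 ship[2->3]=1 ship[1->2]=1 ship[0->1]=1 prod=3 -> [10 4 8 6]
Step 4: demand=4,sold=4 ship[2->3]=1 ship[1->2]=1 ship[0->1]=1 prod=3 -> [12 4 8 3]
Step 5: demand=4,sold=3 ship[2->3]=1 ship[1->2]=1 ship[0->1]=1 prod=3 -> [14 4 8 1]
Step 6: demand=4,sold=1 ship[2->3]=1 ship[1->2]=1 ship[0->1]=1 prod=3 -> [16 4 8 1]
Step 7: demand=4,sold=1 ship[2->3]=1 ship[1->2]=1 ship[0->1]=1 prod=3 -> [18 4 8 1]
Step 8: demand=4,sold=1 ship[2->3]=1 ship[1->2]=1 ship[0->1]=1 prod=3 -> [20 4 8 1]
Step 9: demand=4,sold=1 ship[2->3]=1 ship[1->2]=1 ship[0->1]=1 prod=3 -> [22 4 8 1]
Step 10: demand=4,sold=1 ship[2->3]=1 ship[1->2]=1 ship[0->1]=1 prod=3 -> [24 4 8 1]
Step 11: demand=4,sold=1 ship[2->3]=1 ship[1->2]=1 ship[0->1]=1 prod=3 -> [26 4 8 1]
Step 12: demand=4,sold=1 ship[2->3]=1 ship[1->2]=1 ship[0->1]=1 prod=3 -> [28 4 8 1]
First stockout at step 5

5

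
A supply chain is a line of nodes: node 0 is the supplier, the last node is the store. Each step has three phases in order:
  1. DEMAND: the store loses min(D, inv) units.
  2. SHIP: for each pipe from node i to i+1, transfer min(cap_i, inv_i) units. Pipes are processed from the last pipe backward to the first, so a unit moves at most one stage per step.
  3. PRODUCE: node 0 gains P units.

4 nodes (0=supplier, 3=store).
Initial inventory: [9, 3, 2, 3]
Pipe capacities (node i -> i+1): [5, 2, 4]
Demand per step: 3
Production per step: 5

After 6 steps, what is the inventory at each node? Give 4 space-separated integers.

Step 1: demand=3,sold=3 ship[2->3]=2 ship[1->2]=2 ship[0->1]=5 prod=5 -> inv=[9 6 2 2]
Step 2: demand=3,sold=2 ship[2->3]=2 ship[1->2]=2 ship[0->1]=5 prod=5 -> inv=[9 9 2 2]
Step 3: demand=3,sold=2 ship[2->3]=2 ship[1->2]=2 ship[0->1]=5 prod=5 -> inv=[9 12 2 2]
Step 4: demand=3,sold=2 ship[2->3]=2 ship[1->2]=2 ship[0->1]=5 prod=5 -> inv=[9 15 2 2]
Step 5: demand=3,sold=2 ship[2->3]=2 ship[1->2]=2 ship[0->1]=5 prod=5 -> inv=[9 18 2 2]
Step 6: demand=3,sold=2 ship[2->3]=2 ship[1->2]=2 ship[0->1]=5 prod=5 -> inv=[9 21 2 2]

9 21 2 2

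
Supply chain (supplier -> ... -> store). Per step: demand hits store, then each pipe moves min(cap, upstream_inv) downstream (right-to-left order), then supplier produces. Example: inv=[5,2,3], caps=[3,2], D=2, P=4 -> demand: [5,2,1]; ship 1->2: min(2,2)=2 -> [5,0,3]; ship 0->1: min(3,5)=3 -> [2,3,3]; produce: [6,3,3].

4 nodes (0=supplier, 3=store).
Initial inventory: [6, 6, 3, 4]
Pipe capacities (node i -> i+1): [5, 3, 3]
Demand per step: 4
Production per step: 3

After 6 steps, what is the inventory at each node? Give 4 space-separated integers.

Step 1: demand=4,sold=4 ship[2->3]=3 ship[1->2]=3 ship[0->1]=5 prod=3 -> inv=[4 8 3 3]
Step 2: demand=4,sold=3 ship[2->3]=3 ship[1->2]=3 ship[0->1]=4 prod=3 -> inv=[3 9 3 3]
Step 3: demand=4,sold=3 ship[2->3]=3 ship[1->2]=3 ship[0->1]=3 prod=3 -> inv=[3 9 3 3]
Step 4: demand=4,sold=3 ship[2->3]=3 ship[1->2]=3 ship[0->1]=3 prod=3 -> inv=[3 9 3 3]
Step 5: demand=4,sold=3 ship[2->3]=3 ship[1->2]=3 ship[0->1]=3 prod=3 -> inv=[3 9 3 3]
Step 6: demand=4,sold=3 ship[2->3]=3 ship[1->2]=3 ship[0->1]=3 prod=3 -> inv=[3 9 3 3]

3 9 3 3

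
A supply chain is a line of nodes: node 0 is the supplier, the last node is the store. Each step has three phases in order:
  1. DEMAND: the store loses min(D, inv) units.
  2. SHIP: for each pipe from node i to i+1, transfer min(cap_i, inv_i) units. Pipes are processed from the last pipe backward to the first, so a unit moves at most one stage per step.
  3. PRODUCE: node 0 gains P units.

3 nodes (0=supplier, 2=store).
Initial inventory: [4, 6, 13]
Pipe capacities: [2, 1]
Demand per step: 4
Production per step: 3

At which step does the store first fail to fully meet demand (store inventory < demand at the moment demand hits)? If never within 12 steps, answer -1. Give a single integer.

Step 1: demand=4,sold=4 ship[1->2]=1 ship[0->1]=2 prod=3 -> [5 7 10]
Step 2: demand=4,sold=4 ship[1->2]=1 ship[0->1]=2 prod=3 -> [6 8 7]
Step 3: demand=4,sold=4 ship[1->2]=1 ship[0->1]=2 prod=3 -> [7 9 4]
Step 4: demand=4,sold=4 ship[1->2]=1 ship[0->1]=2 prod=3 -> [8 10 1]
Step 5: demand=4,sold=1 ship[1->2]=1 ship[0->1]=2 prod=3 -> [9 11 1]
Step 6: demand=4,sold=1 ship[1->2]=1 ship[0->1]=2 prod=3 -> [10 12 1]
Step 7: demand=4,sold=1 ship[1->2]=1 ship[0->1]=2 prod=3 -> [11 13 1]
Step 8: demand=4,sold=1 ship[1->2]=1 ship[0->1]=2 prod=3 -> [12 14 1]
Step 9: demand=4,sold=1 ship[1->2]=1 ship[0->1]=2 prod=3 -> [13 15 1]
Step 10: demand=4,sold=1 ship[1->2]=1 ship[0->1]=2 prod=3 -> [14 16 1]
Step 11: demand=4,sold=1 ship[1->2]=1 ship[0->1]=2 prod=3 -> [15 17 1]
Step 12: demand=4,sold=1 ship[1->2]=1 ship[0->1]=2 prod=3 -> [16 18 1]
First stockout at step 5

5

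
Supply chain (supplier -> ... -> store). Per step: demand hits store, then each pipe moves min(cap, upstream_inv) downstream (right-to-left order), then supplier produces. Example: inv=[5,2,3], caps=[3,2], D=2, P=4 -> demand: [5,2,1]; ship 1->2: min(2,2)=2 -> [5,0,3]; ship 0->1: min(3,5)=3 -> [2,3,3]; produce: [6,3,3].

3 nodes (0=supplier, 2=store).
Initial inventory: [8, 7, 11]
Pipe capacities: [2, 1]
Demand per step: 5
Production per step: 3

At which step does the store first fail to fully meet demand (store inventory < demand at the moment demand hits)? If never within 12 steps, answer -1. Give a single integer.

Step 1: demand=5,sold=5 ship[1->2]=1 ship[0->1]=2 prod=3 -> [9 8 7]
Step 2: demand=5,sold=5 ship[1->2]=1 ship[0->1]=2 prod=3 -> [10 9 3]
Step 3: demand=5,sold=3 ship[1->2]=1 ship[0->1]=2 prod=3 -> [11 10 1]
Step 4: demand=5,sold=1 ship[1->2]=1 ship[0->1]=2 prod=3 -> [12 11 1]
Step 5: demand=5,sold=1 ship[1->2]=1 ship[0->1]=2 prod=3 -> [13 12 1]
Step 6: demand=5,sold=1 ship[1->2]=1 ship[0->1]=2 prod=3 -> [14 13 1]
Step 7: demand=5,sold=1 ship[1->2]=1 ship[0->1]=2 prod=3 -> [15 14 1]
Step 8: demand=5,sold=1 ship[1->2]=1 ship[0->1]=2 prod=3 -> [16 15 1]
Step 9: demand=5,sold=1 ship[1->2]=1 ship[0->1]=2 prod=3 -> [17 16 1]
Step 10: demand=5,sold=1 ship[1->2]=1 ship[0->1]=2 prod=3 -> [18 17 1]
Step 11: demand=5,sold=1 ship[1->2]=1 ship[0->1]=2 prod=3 -> [19 18 1]
Step 12: demand=5,sold=1 ship[1->2]=1 ship[0->1]=2 prod=3 -> [20 19 1]
First stockout at step 3

3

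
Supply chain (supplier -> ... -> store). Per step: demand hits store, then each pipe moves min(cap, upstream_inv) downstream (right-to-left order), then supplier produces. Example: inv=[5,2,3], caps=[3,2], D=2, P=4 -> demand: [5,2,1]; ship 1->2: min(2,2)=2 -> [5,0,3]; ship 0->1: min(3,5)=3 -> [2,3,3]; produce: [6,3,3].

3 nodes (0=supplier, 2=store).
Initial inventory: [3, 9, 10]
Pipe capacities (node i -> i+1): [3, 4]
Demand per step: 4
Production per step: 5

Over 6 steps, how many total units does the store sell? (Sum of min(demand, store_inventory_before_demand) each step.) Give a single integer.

Step 1: sold=4 (running total=4) -> [5 8 10]
Step 2: sold=4 (running total=8) -> [7 7 10]
Step 3: sold=4 (running total=12) -> [9 6 10]
Step 4: sold=4 (running total=16) -> [11 5 10]
Step 5: sold=4 (running total=20) -> [13 4 10]
Step 6: sold=4 (running total=24) -> [15 3 10]

Answer: 24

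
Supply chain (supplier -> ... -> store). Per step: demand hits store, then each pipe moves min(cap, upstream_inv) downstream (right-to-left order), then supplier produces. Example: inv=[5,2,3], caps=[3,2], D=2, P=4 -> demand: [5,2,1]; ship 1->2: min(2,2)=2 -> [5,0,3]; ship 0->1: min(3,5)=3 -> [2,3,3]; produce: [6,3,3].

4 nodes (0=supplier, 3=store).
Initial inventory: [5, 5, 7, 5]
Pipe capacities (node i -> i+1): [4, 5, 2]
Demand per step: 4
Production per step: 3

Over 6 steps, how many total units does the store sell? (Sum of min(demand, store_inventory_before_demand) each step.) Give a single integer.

Answer: 15

Derivation:
Step 1: sold=4 (running total=4) -> [4 4 10 3]
Step 2: sold=3 (running total=7) -> [3 4 12 2]
Step 3: sold=2 (running total=9) -> [3 3 14 2]
Step 4: sold=2 (running total=11) -> [3 3 15 2]
Step 5: sold=2 (running total=13) -> [3 3 16 2]
Step 6: sold=2 (running total=15) -> [3 3 17 2]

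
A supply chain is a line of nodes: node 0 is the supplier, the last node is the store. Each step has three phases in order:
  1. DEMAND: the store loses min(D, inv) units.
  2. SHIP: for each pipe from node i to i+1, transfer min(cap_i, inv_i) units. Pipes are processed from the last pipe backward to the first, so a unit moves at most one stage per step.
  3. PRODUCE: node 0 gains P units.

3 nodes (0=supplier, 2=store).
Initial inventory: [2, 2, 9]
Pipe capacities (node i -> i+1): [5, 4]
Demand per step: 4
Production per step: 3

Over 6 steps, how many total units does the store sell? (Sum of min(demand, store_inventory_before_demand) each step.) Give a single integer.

Step 1: sold=4 (running total=4) -> [3 2 7]
Step 2: sold=4 (running total=8) -> [3 3 5]
Step 3: sold=4 (running total=12) -> [3 3 4]
Step 4: sold=4 (running total=16) -> [3 3 3]
Step 5: sold=3 (running total=19) -> [3 3 3]
Step 6: sold=3 (running total=22) -> [3 3 3]

Answer: 22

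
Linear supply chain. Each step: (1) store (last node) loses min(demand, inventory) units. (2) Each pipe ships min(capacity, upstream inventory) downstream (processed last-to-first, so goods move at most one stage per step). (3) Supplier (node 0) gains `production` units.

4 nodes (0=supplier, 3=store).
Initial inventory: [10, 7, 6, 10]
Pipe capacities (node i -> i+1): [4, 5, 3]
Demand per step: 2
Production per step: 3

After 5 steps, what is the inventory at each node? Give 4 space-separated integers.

Step 1: demand=2,sold=2 ship[2->3]=3 ship[1->2]=5 ship[0->1]=4 prod=3 -> inv=[9 6 8 11]
Step 2: demand=2,sold=2 ship[2->3]=3 ship[1->2]=5 ship[0->1]=4 prod=3 -> inv=[8 5 10 12]
Step 3: demand=2,sold=2 ship[2->3]=3 ship[1->2]=5 ship[0->1]=4 prod=3 -> inv=[7 4 12 13]
Step 4: demand=2,sold=2 ship[2->3]=3 ship[1->2]=4 ship[0->1]=4 prod=3 -> inv=[6 4 13 14]
Step 5: demand=2,sold=2 ship[2->3]=3 ship[1->2]=4 ship[0->1]=4 prod=3 -> inv=[5 4 14 15]

5 4 14 15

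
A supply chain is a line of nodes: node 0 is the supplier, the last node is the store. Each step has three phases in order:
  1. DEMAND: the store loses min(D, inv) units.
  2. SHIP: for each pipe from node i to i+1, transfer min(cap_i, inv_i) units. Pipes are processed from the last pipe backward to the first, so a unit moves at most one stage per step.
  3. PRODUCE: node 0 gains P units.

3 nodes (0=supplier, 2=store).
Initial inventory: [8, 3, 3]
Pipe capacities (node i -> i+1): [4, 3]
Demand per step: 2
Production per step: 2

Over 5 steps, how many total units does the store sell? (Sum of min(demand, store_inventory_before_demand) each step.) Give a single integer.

Answer: 10

Derivation:
Step 1: sold=2 (running total=2) -> [6 4 4]
Step 2: sold=2 (running total=4) -> [4 5 5]
Step 3: sold=2 (running total=6) -> [2 6 6]
Step 4: sold=2 (running total=8) -> [2 5 7]
Step 5: sold=2 (running total=10) -> [2 4 8]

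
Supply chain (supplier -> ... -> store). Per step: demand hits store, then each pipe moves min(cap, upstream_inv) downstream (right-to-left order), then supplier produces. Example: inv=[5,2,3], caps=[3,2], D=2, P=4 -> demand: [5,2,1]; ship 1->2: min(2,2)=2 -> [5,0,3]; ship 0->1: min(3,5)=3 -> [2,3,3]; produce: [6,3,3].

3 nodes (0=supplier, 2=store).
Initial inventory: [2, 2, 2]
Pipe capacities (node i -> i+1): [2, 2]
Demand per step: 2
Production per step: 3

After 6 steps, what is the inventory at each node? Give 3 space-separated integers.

Step 1: demand=2,sold=2 ship[1->2]=2 ship[0->1]=2 prod=3 -> inv=[3 2 2]
Step 2: demand=2,sold=2 ship[1->2]=2 ship[0->1]=2 prod=3 -> inv=[4 2 2]
Step 3: demand=2,sold=2 ship[1->2]=2 ship[0->1]=2 prod=3 -> inv=[5 2 2]
Step 4: demand=2,sold=2 ship[1->2]=2 ship[0->1]=2 prod=3 -> inv=[6 2 2]
Step 5: demand=2,sold=2 ship[1->2]=2 ship[0->1]=2 prod=3 -> inv=[7 2 2]
Step 6: demand=2,sold=2 ship[1->2]=2 ship[0->1]=2 prod=3 -> inv=[8 2 2]

8 2 2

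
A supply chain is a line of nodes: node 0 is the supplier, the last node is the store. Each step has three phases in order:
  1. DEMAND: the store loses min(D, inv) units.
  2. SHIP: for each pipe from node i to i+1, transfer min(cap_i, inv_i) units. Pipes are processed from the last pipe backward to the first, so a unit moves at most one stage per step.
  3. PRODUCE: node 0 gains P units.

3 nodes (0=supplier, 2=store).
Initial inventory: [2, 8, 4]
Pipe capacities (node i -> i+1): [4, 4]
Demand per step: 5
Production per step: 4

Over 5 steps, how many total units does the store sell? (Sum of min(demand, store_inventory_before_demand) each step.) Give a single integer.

Step 1: sold=4 (running total=4) -> [4 6 4]
Step 2: sold=4 (running total=8) -> [4 6 4]
Step 3: sold=4 (running total=12) -> [4 6 4]
Step 4: sold=4 (running total=16) -> [4 6 4]
Step 5: sold=4 (running total=20) -> [4 6 4]

Answer: 20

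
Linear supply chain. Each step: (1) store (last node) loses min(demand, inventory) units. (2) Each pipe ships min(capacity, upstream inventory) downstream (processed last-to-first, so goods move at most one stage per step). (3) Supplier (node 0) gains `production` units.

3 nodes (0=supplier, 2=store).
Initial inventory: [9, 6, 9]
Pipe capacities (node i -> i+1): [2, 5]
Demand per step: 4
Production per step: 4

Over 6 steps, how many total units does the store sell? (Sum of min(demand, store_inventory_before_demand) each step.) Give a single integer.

Answer: 23

Derivation:
Step 1: sold=4 (running total=4) -> [11 3 10]
Step 2: sold=4 (running total=8) -> [13 2 9]
Step 3: sold=4 (running total=12) -> [15 2 7]
Step 4: sold=4 (running total=16) -> [17 2 5]
Step 5: sold=4 (running total=20) -> [19 2 3]
Step 6: sold=3 (running total=23) -> [21 2 2]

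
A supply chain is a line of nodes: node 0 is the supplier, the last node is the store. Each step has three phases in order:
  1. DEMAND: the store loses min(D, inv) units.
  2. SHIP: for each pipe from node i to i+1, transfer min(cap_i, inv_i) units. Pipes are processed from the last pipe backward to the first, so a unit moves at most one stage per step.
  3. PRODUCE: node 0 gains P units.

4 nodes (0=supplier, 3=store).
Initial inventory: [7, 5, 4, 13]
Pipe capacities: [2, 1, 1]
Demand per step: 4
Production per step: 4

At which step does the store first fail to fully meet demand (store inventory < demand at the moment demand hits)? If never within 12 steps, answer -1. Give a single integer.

Step 1: demand=4,sold=4 ship[2->3]=1 ship[1->2]=1 ship[0->1]=2 prod=4 -> [9 6 4 10]
Step 2: demand=4,sold=4 ship[2->3]=1 ship[1->2]=1 ship[0->1]=2 prod=4 -> [11 7 4 7]
Step 3: demand=4,sold=4 ship[2->3]=1 ship[1->2]=1 ship[0->1]=2 prod=4 -> [13 8 4 4]
Step 4: demand=4,sold=4 ship[2->3]=1 ship[1->2]=1 ship[0->1]=2 prod=4 -> [15 9 4 1]
Step 5: demand=4,sold=1 ship[2->3]=1 ship[1->2]=1 ship[0->1]=2 prod=4 -> [17 10 4 1]
Step 6: demand=4,sold=1 ship[2->3]=1 ship[1->2]=1 ship[0->1]=2 prod=4 -> [19 11 4 1]
Step 7: demand=4,sold=1 ship[2->3]=1 ship[1->2]=1 ship[0->1]=2 prod=4 -> [21 12 4 1]
Step 8: demand=4,sold=1 ship[2->3]=1 ship[1->2]=1 ship[0->1]=2 prod=4 -> [23 13 4 1]
Step 9: demand=4,sold=1 ship[2->3]=1 ship[1->2]=1 ship[0->1]=2 prod=4 -> [25 14 4 1]
Step 10: demand=4,sold=1 ship[2->3]=1 ship[1->2]=1 ship[0->1]=2 prod=4 -> [27 15 4 1]
Step 11: demand=4,sold=1 ship[2->3]=1 ship[1->2]=1 ship[0->1]=2 prod=4 -> [29 16 4 1]
Step 12: demand=4,sold=1 ship[2->3]=1 ship[1->2]=1 ship[0->1]=2 prod=4 -> [31 17 4 1]
First stockout at step 5

5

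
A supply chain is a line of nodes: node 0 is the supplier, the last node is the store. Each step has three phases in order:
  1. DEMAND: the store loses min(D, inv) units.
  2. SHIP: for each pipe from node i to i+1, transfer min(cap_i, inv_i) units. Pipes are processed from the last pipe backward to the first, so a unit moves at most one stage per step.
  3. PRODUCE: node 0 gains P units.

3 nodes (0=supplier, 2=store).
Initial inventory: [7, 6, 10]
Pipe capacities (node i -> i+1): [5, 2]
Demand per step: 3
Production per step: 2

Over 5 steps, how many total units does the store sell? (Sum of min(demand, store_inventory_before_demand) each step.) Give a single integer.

Step 1: sold=3 (running total=3) -> [4 9 9]
Step 2: sold=3 (running total=6) -> [2 11 8]
Step 3: sold=3 (running total=9) -> [2 11 7]
Step 4: sold=3 (running total=12) -> [2 11 6]
Step 5: sold=3 (running total=15) -> [2 11 5]

Answer: 15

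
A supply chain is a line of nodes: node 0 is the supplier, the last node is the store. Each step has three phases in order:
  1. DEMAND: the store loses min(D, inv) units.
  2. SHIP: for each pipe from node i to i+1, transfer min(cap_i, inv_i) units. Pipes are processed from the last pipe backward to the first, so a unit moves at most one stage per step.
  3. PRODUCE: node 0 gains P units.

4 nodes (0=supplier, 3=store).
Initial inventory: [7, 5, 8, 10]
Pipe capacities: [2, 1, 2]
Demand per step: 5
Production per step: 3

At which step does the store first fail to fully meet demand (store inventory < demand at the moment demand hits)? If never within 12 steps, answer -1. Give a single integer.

Step 1: demand=5,sold=5 ship[2->3]=2 ship[1->2]=1 ship[0->1]=2 prod=3 -> [8 6 7 7]
Step 2: demand=5,sold=5 ship[2->3]=2 ship[1->2]=1 ship[0->1]=2 prod=3 -> [9 7 6 4]
Step 3: demand=5,sold=4 ship[2->3]=2 ship[1->2]=1 ship[0->1]=2 prod=3 -> [10 8 5 2]
Step 4: demand=5,sold=2 ship[2->3]=2 ship[1->2]=1 ship[0->1]=2 prod=3 -> [11 9 4 2]
Step 5: demand=5,sold=2 ship[2->3]=2 ship[1->2]=1 ship[0->1]=2 prod=3 -> [12 10 3 2]
Step 6: demand=5,sold=2 ship[2->3]=2 ship[1->2]=1 ship[0->1]=2 prod=3 -> [13 11 2 2]
Step 7: demand=5,sold=2 ship[2->3]=2 ship[1->2]=1 ship[0->1]=2 prod=3 -> [14 12 1 2]
Step 8: demand=5,sold=2 ship[2->3]=1 ship[1->2]=1 ship[0->1]=2 prod=3 -> [15 13 1 1]
Step 9: demand=5,sold=1 ship[2->3]=1 ship[1->2]=1 ship[0->1]=2 prod=3 -> [16 14 1 1]
Step 10: demand=5,sold=1 ship[2->3]=1 ship[1->2]=1 ship[0->1]=2 prod=3 -> [17 15 1 1]
Step 11: demand=5,sold=1 ship[2->3]=1 ship[1->2]=1 ship[0->1]=2 prod=3 -> [18 16 1 1]
Step 12: demand=5,sold=1 ship[2->3]=1 ship[1->2]=1 ship[0->1]=2 prod=3 -> [19 17 1 1]
First stockout at step 3

3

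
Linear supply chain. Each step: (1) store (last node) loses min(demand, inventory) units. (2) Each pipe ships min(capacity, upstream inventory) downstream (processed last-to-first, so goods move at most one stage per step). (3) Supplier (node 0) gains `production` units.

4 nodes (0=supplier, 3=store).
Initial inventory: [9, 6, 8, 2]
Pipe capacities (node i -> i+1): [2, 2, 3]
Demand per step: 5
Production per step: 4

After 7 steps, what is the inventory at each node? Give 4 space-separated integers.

Step 1: demand=5,sold=2 ship[2->3]=3 ship[1->2]=2 ship[0->1]=2 prod=4 -> inv=[11 6 7 3]
Step 2: demand=5,sold=3 ship[2->3]=3 ship[1->2]=2 ship[0->1]=2 prod=4 -> inv=[13 6 6 3]
Step 3: demand=5,sold=3 ship[2->3]=3 ship[1->2]=2 ship[0->1]=2 prod=4 -> inv=[15 6 5 3]
Step 4: demand=5,sold=3 ship[2->3]=3 ship[1->2]=2 ship[0->1]=2 prod=4 -> inv=[17 6 4 3]
Step 5: demand=5,sold=3 ship[2->3]=3 ship[1->2]=2 ship[0->1]=2 prod=4 -> inv=[19 6 3 3]
Step 6: demand=5,sold=3 ship[2->3]=3 ship[1->2]=2 ship[0->1]=2 prod=4 -> inv=[21 6 2 3]
Step 7: demand=5,sold=3 ship[2->3]=2 ship[1->2]=2 ship[0->1]=2 prod=4 -> inv=[23 6 2 2]

23 6 2 2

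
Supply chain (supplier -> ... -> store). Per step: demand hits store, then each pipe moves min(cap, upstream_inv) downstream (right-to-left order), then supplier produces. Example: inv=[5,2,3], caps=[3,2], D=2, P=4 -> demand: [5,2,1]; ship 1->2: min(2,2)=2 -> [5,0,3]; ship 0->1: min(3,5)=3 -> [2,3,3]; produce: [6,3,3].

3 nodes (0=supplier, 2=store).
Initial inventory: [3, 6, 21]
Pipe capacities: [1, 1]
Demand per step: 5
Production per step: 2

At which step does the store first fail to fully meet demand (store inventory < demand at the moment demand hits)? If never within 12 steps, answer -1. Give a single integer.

Step 1: demand=5,sold=5 ship[1->2]=1 ship[0->1]=1 prod=2 -> [4 6 17]
Step 2: demand=5,sold=5 ship[1->2]=1 ship[0->1]=1 prod=2 -> [5 6 13]
Step 3: demand=5,sold=5 ship[1->2]=1 ship[0->1]=1 prod=2 -> [6 6 9]
Step 4: demand=5,sold=5 ship[1->2]=1 ship[0->1]=1 prod=2 -> [7 6 5]
Step 5: demand=5,sold=5 ship[1->2]=1 ship[0->1]=1 prod=2 -> [8 6 1]
Step 6: demand=5,sold=1 ship[1->2]=1 ship[0->1]=1 prod=2 -> [9 6 1]
Step 7: demand=5,sold=1 ship[1->2]=1 ship[0->1]=1 prod=2 -> [10 6 1]
Step 8: demand=5,sold=1 ship[1->2]=1 ship[0->1]=1 prod=2 -> [11 6 1]
Step 9: demand=5,sold=1 ship[1->2]=1 ship[0->1]=1 prod=2 -> [12 6 1]
Step 10: demand=5,sold=1 ship[1->2]=1 ship[0->1]=1 prod=2 -> [13 6 1]
Step 11: demand=5,sold=1 ship[1->2]=1 ship[0->1]=1 prod=2 -> [14 6 1]
Step 12: demand=5,sold=1 ship[1->2]=1 ship[0->1]=1 prod=2 -> [15 6 1]
First stockout at step 6

6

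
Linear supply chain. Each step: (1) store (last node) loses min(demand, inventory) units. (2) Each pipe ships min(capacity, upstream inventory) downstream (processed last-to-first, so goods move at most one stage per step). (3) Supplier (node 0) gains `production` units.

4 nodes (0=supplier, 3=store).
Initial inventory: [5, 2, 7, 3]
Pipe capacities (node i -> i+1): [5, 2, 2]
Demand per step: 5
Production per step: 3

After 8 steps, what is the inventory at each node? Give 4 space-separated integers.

Step 1: demand=5,sold=3 ship[2->3]=2 ship[1->2]=2 ship[0->1]=5 prod=3 -> inv=[3 5 7 2]
Step 2: demand=5,sold=2 ship[2->3]=2 ship[1->2]=2 ship[0->1]=3 prod=3 -> inv=[3 6 7 2]
Step 3: demand=5,sold=2 ship[2->3]=2 ship[1->2]=2 ship[0->1]=3 prod=3 -> inv=[3 7 7 2]
Step 4: demand=5,sold=2 ship[2->3]=2 ship[1->2]=2 ship[0->1]=3 prod=3 -> inv=[3 8 7 2]
Step 5: demand=5,sold=2 ship[2->3]=2 ship[1->2]=2 ship[0->1]=3 prod=3 -> inv=[3 9 7 2]
Step 6: demand=5,sold=2 ship[2->3]=2 ship[1->2]=2 ship[0->1]=3 prod=3 -> inv=[3 10 7 2]
Step 7: demand=5,sold=2 ship[2->3]=2 ship[1->2]=2 ship[0->1]=3 prod=3 -> inv=[3 11 7 2]
Step 8: demand=5,sold=2 ship[2->3]=2 ship[1->2]=2 ship[0->1]=3 prod=3 -> inv=[3 12 7 2]

3 12 7 2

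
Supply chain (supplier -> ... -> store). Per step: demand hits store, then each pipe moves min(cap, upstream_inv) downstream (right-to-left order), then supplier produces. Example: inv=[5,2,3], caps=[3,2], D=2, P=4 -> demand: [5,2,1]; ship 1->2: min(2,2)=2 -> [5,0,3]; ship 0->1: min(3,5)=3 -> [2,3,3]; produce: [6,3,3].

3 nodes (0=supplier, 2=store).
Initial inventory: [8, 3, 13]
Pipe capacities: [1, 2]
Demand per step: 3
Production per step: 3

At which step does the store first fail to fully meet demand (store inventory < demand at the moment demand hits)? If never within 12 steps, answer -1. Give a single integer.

Step 1: demand=3,sold=3 ship[1->2]=2 ship[0->1]=1 prod=3 -> [10 2 12]
Step 2: demand=3,sold=3 ship[1->2]=2 ship[0->1]=1 prod=3 -> [12 1 11]
Step 3: demand=3,sold=3 ship[1->2]=1 ship[0->1]=1 prod=3 -> [14 1 9]
Step 4: demand=3,sold=3 ship[1->2]=1 ship[0->1]=1 prod=3 -> [16 1 7]
Step 5: demand=3,sold=3 ship[1->2]=1 ship[0->1]=1 prod=3 -> [18 1 5]
Step 6: demand=3,sold=3 ship[1->2]=1 ship[0->1]=1 prod=3 -> [20 1 3]
Step 7: demand=3,sold=3 ship[1->2]=1 ship[0->1]=1 prod=3 -> [22 1 1]
Step 8: demand=3,sold=1 ship[1->2]=1 ship[0->1]=1 prod=3 -> [24 1 1]
Step 9: demand=3,sold=1 ship[1->2]=1 ship[0->1]=1 prod=3 -> [26 1 1]
Step 10: demand=3,sold=1 ship[1->2]=1 ship[0->1]=1 prod=3 -> [28 1 1]
Step 11: demand=3,sold=1 ship[1->2]=1 ship[0->1]=1 prod=3 -> [30 1 1]
Step 12: demand=3,sold=1 ship[1->2]=1 ship[0->1]=1 prod=3 -> [32 1 1]
First stockout at step 8

8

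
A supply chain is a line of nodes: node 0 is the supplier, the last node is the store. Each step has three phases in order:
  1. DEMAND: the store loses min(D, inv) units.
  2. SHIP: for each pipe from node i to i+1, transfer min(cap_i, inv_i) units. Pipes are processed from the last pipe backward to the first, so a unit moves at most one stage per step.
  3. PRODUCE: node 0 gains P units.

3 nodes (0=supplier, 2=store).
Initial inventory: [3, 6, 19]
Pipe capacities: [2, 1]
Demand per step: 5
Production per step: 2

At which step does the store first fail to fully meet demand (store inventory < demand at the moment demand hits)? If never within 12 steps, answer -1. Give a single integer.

Step 1: demand=5,sold=5 ship[1->2]=1 ship[0->1]=2 prod=2 -> [3 7 15]
Step 2: demand=5,sold=5 ship[1->2]=1 ship[0->1]=2 prod=2 -> [3 8 11]
Step 3: demand=5,sold=5 ship[1->2]=1 ship[0->1]=2 prod=2 -> [3 9 7]
Step 4: demand=5,sold=5 ship[1->2]=1 ship[0->1]=2 prod=2 -> [3 10 3]
Step 5: demand=5,sold=3 ship[1->2]=1 ship[0->1]=2 prod=2 -> [3 11 1]
Step 6: demand=5,sold=1 ship[1->2]=1 ship[0->1]=2 prod=2 -> [3 12 1]
Step 7: demand=5,sold=1 ship[1->2]=1 ship[0->1]=2 prod=2 -> [3 13 1]
Step 8: demand=5,sold=1 ship[1->2]=1 ship[0->1]=2 prod=2 -> [3 14 1]
Step 9: demand=5,sold=1 ship[1->2]=1 ship[0->1]=2 prod=2 -> [3 15 1]
Step 10: demand=5,sold=1 ship[1->2]=1 ship[0->1]=2 prod=2 -> [3 16 1]
Step 11: demand=5,sold=1 ship[1->2]=1 ship[0->1]=2 prod=2 -> [3 17 1]
Step 12: demand=5,sold=1 ship[1->2]=1 ship[0->1]=2 prod=2 -> [3 18 1]
First stockout at step 5

5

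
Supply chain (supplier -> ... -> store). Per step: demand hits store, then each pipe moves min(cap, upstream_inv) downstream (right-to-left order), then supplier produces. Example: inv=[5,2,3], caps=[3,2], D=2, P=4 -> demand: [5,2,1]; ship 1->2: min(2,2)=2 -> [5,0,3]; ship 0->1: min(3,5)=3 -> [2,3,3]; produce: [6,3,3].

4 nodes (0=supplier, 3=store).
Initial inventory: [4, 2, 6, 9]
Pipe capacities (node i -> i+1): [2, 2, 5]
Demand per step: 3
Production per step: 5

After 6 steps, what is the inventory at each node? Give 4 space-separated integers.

Step 1: demand=3,sold=3 ship[2->3]=5 ship[1->2]=2 ship[0->1]=2 prod=5 -> inv=[7 2 3 11]
Step 2: demand=3,sold=3 ship[2->3]=3 ship[1->2]=2 ship[0->1]=2 prod=5 -> inv=[10 2 2 11]
Step 3: demand=3,sold=3 ship[2->3]=2 ship[1->2]=2 ship[0->1]=2 prod=5 -> inv=[13 2 2 10]
Step 4: demand=3,sold=3 ship[2->3]=2 ship[1->2]=2 ship[0->1]=2 prod=5 -> inv=[16 2 2 9]
Step 5: demand=3,sold=3 ship[2->3]=2 ship[1->2]=2 ship[0->1]=2 prod=5 -> inv=[19 2 2 8]
Step 6: demand=3,sold=3 ship[2->3]=2 ship[1->2]=2 ship[0->1]=2 prod=5 -> inv=[22 2 2 7]

22 2 2 7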